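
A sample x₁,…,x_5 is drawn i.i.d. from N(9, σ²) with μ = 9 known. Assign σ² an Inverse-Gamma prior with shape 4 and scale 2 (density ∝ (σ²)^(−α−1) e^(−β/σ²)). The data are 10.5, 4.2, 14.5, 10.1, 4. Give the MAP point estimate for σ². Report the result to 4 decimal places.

σ̂²_MAP = 5.7167

Sum of squared deviations about the known mean: SS = (10.5−9)² + (4.2−9)² + (14.5−9)² + (10.1−9)² + (4−9)² = 81.75.
The Normal likelihood contributes (σ²)^(−n/2) exp(−SS/(2σ²)), so the posterior is Inverse-Gamma(α + n/2, β + SS/2) = Inverse-Gamma(6.5, 42.875).
The mode of Inverse-Gamma(a, b) is b/(a+1) = 42.875/7.5 ≈ 5.7167.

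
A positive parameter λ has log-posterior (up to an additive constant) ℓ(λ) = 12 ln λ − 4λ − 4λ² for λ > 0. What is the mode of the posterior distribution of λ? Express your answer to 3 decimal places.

λ̂_MAP = 1.000

ℓ'(λ) = 12/λ − 4 − 8λ. Setting this to zero and multiplying by λ: 8λ² + 4λ − 12 = 0.
λ = (−4 + √(4² + 4·8·12)) / (2·8) = (−4 + √400) / 16 = (−4 + 20)/16 = 1.
ℓ''(λ) = −12/λ² − 8 < 0, confirming a maximum.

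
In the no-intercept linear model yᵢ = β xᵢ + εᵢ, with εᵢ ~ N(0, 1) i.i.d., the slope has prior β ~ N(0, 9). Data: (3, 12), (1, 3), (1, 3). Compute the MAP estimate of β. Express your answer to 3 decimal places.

β̂_MAP = 3.780

log p(β | y) = −Σ(yᵢ − βxᵢ)²/(2·1) − β²/(2·9) + const.
Setting the derivative to zero: Σxᵢ(yᵢ − βxᵢ)/1 − β/9 = 0, so β = Σxᵢyᵢ / (Σxᵢ² + σ²/τ²).
Σxᵢyᵢ = 3·12 + 1·3 + 1·3 = 42; Σxᵢ² = 11; σ²/τ² = 1/9.
β̂_MAP = 42 / (11 + 1/9) = 42/(100/9) = 189/50 ≈ 3.780.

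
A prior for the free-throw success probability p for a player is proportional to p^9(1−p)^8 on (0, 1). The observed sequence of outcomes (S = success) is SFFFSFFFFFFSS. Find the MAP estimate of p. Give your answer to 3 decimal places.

p̂_MAP = 0.433

The prior density ∝ p^9(1−p)^8 is the kernel of Beta(10, 9).
Data: 4 successes in 13 trials (from the sequence). The binomial likelihood contributes p^4(1−p)^9, so the posterior is Beta(10+4, 9+9) = Beta(14, 18).
For Beta(a, b) with a, b > 1 the mode is (a−1)/(a+b−2) = 13/30 ≈ 0.433.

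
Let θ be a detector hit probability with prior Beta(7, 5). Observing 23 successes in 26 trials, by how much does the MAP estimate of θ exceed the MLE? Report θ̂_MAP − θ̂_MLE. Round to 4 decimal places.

Posterior is Beta(30, 8); MAP = (30−1)/(38−2) = 29/36 ≈ 0.80556.
MLE ignores the prior: θ̂_MLE = k/n = 23/26 ≈ 0.88462.
Difference = 29/36 − 23/26 = -37/468 ≈ -0.0791.

MAP − MLE = -0.0791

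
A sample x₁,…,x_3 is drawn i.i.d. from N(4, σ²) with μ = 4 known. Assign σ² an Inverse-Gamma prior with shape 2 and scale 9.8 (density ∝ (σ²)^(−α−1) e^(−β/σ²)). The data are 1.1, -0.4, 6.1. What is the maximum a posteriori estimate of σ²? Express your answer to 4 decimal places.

Sum of squared deviations about the known mean: SS = (1.1−4)² + (-0.4−4)² + (6.1−4)² = 32.18.
The Normal likelihood contributes (σ²)^(−n/2) exp(−SS/(2σ²)), so the posterior is Inverse-Gamma(α + n/2, β + SS/2) = Inverse-Gamma(3.5, 25.89).
The mode of Inverse-Gamma(a, b) is b/(a+1) = 25.89/4.5 ≈ 5.7533.

σ̂²_MAP = 5.7533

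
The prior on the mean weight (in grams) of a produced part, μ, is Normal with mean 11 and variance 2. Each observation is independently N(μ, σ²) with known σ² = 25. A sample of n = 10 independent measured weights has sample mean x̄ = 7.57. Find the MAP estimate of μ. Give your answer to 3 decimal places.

n = 10, x̄ = 7.57.
For a Normal prior and Normal likelihood with known variance, the posterior is Normal; its mode equals its mean, the precision-weighted average.
Prior precision 1/σ₀² = 1/2 = 0.5; data precision n/σ² = 10/25 = 0.4.
μ̂ = (0.5·11 + 0.4·7.57) / (0.5 + 0.4) = 8.528/0.9 = 2132/225 ≈ 9.476.

μ̂_MAP = 9.476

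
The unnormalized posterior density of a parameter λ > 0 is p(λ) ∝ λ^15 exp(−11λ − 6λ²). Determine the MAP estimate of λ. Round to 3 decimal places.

ℓ'(λ) = 15/λ − 11 − 12λ. Setting this to zero and multiplying by λ: 12λ² + 11λ − 15 = 0.
λ = (−11 + √(11² + 4·12·15)) / (2·12) = (−11 + √841) / 24 = (−11 + 29)/24 = 3/4.
ℓ''(λ) = −15/λ² − 12 < 0, confirming a maximum.

λ̂_MAP = 0.750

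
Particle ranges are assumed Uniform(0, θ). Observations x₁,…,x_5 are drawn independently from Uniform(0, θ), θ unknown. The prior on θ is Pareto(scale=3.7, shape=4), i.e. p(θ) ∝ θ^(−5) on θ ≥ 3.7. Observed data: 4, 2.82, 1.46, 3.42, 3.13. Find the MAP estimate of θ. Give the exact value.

The Uniform(0, θ) likelihood is θ^(−n) for θ ≥ max(xᵢ), zero otherwise. Here max(xᵢ) = 4.
Posterior ∝ θ^(−5) · θ^(−5) = θ^(−10) on θ ≥ max(3.7, 4) = 4.
This density is strictly decreasing in θ, so the posterior mode lies at the lower boundary of the support.

θ̂_MAP = 4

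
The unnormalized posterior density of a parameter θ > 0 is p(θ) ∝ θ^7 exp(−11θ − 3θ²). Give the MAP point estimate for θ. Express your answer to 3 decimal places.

ℓ'(θ) = 7/θ − 11 − 6θ. Setting this to zero and multiplying by θ: 6θ² + 11θ − 7 = 0.
θ = (−11 + √(11² + 4·6·7)) / (2·6) = (−11 + √289) / 12 = (−11 + 17)/12 = 1/2.
ℓ''(θ) = −7/θ² − 6 < 0, confirming a maximum.

θ̂_MAP = 0.500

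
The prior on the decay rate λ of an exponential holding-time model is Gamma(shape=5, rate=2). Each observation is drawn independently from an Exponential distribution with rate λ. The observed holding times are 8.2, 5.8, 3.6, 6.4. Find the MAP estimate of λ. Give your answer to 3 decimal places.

λ̂_MAP = 0.308

The Exponential(rate=λ) likelihood is ∝ λ^n e^(−λΣtᵢ). Here n = 4 and Σtᵢ = 8.2 + 5.8 + 3.6 + 6.4 = 24.
Posterior ∝ λ^4e^(−2λ) · λ^4e^(−24λ) = λ^8e^(−26λ), i.e. Gamma(9, 26).
Mode = (a−1)/b = 8/26 ≈ 0.308.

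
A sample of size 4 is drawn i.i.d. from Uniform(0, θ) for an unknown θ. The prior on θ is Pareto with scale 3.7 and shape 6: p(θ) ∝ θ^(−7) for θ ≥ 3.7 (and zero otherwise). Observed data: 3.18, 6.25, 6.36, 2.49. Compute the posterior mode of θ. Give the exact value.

The Uniform(0, θ) likelihood is θ^(−n) for θ ≥ max(xᵢ), zero otherwise. Here max(xᵢ) = 6.36.
Posterior ∝ θ^(−7) · θ^(−4) = θ^(−11) on θ ≥ max(3.7, 6.36) = 6.36.
This density is strictly decreasing in θ, so the posterior mode lies at the lower boundary of the support.

θ̂_MAP = 6.36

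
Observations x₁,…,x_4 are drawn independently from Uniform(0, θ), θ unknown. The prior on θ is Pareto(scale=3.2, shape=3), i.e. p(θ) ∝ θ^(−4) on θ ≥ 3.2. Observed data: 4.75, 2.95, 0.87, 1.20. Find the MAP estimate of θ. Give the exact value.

θ̂_MAP = 4.75

The Uniform(0, θ) likelihood is θ^(−n) for θ ≥ max(xᵢ), zero otherwise. Here max(xᵢ) = 4.75.
Posterior ∝ θ^(−4) · θ^(−4) = θ^(−8) on θ ≥ max(3.2, 4.75) = 4.75.
This density is strictly decreasing in θ, so the posterior mode lies at the lower boundary of the support.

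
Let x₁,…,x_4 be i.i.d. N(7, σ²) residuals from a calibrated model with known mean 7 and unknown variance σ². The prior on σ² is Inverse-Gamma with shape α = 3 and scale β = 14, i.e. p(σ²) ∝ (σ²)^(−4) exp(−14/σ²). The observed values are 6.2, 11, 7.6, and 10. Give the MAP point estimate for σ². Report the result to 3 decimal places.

σ̂²_MAP = 4.500

Sum of squared deviations about the known mean: SS = (6.2−7)² + (11−7)² + (7.6−7)² + (10−7)² = 26.
The Normal likelihood contributes (σ²)^(−n/2) exp(−SS/(2σ²)), so the posterior is Inverse-Gamma(α + n/2, β + SS/2) = Inverse-Gamma(5, 27).
The mode of Inverse-Gamma(a, b) is b/(a+1) = 27/6 ≈ 4.500.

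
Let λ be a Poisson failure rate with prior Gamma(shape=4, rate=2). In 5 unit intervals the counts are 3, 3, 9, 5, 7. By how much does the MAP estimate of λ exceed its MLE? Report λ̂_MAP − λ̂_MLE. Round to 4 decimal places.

MAP − MLE = -1.1143

Σxᵢ = 27. Posterior is Gamma(31, 7); MAP = (31−1)/7 = 30/7 ≈ 4.28571.
MLE = x̄ = 27/5 ≈ 5.40000.
Difference = 30/7 − 27/5 = -39/35 ≈ -1.1143.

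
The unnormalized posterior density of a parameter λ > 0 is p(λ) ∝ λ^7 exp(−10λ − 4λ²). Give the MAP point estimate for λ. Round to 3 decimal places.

ℓ'(λ) = 7/λ − 10 − 8λ. Setting this to zero and multiplying by λ: 8λ² + 10λ − 7 = 0.
λ = (−10 + √(10² + 4·8·7)) / (2·8) = (−10 + √324) / 16 = (−10 + 18)/16 = 1/2.
ℓ''(λ) = −7/λ² − 8 < 0, confirming a maximum.

λ̂_MAP = 0.500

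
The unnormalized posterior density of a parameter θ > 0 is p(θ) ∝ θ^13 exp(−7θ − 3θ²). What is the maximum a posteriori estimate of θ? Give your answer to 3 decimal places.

θ̂_MAP = 1.000

ℓ'(θ) = 13/θ − 7 − 6θ. Setting this to zero and multiplying by θ: 6θ² + 7θ − 13 = 0.
θ = (−7 + √(7² + 4·6·13)) / (2·6) = (−7 + √361) / 12 = (−7 + 19)/12 = 1.
ℓ''(θ) = −13/θ² − 6 < 0, confirming a maximum.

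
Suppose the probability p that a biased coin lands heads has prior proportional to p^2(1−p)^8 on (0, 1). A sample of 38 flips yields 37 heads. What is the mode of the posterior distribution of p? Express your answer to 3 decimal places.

The prior density ∝ p^2(1−p)^8 is the kernel of Beta(3, 9).
Data: 37 successes in 38 trials. The binomial likelihood contributes p^37(1−p)^1, so the posterior is Beta(3+37, 9+1) = Beta(40, 10).
For Beta(a, b) with a, b > 1 the mode is (a−1)/(a+b−2) = 39/48 ≈ 0.813.

p̂_MAP = 0.813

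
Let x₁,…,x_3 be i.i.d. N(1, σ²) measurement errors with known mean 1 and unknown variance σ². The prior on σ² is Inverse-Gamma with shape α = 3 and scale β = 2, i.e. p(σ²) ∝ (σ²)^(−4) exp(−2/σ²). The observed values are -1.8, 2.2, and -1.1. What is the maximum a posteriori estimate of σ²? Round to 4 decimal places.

Sum of squared deviations about the known mean: SS = (-1.8−1)² + (2.2−1)² + (-1.1−1)² = 13.69.
The Normal likelihood contributes (σ²)^(−n/2) exp(−SS/(2σ²)), so the posterior is Inverse-Gamma(α + n/2, β + SS/2) = Inverse-Gamma(4.5, 8.845).
The mode of Inverse-Gamma(a, b) is b/(a+1) = 8.845/5.5 ≈ 1.6082.

σ̂²_MAP = 1.6082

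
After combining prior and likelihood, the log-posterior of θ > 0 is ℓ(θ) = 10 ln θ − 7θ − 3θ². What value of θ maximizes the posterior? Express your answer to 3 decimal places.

ℓ'(θ) = 10/θ − 7 − 6θ. Setting this to zero and multiplying by θ: 6θ² + 7θ − 10 = 0.
θ = (−7 + √(7² + 4·6·10)) / (2·6) = (−7 + √289) / 12 = (−7 + 17)/12 = 5/6.
ℓ''(θ) = −10/θ² − 6 < 0, confirming a maximum.

θ̂_MAP = 0.833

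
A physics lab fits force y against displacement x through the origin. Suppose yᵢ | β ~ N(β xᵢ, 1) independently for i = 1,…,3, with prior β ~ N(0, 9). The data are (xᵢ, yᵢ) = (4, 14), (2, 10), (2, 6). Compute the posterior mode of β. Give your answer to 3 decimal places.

log p(β | y) = −Σ(yᵢ − βxᵢ)²/(2·1) − β²/(2·9) + const.
Setting the derivative to zero: Σxᵢ(yᵢ − βxᵢ)/1 − β/9 = 0, so β = Σxᵢyᵢ / (Σxᵢ² + σ²/τ²).
Σxᵢyᵢ = 4·14 + 2·10 + 2·6 = 88; Σxᵢ² = 24; σ²/τ² = 1/9.
β̂_MAP = 88 / (24 + 1/9) = 88/(217/9) = 792/217 ≈ 3.650.

β̂_MAP = 3.650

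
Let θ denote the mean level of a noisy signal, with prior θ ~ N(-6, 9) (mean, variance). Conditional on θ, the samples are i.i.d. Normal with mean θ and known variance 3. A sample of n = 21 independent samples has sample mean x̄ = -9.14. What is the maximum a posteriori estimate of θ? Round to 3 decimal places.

n = 21, x̄ = -9.14.
For a Normal prior and Normal likelihood with known variance, the posterior is Normal; its mode equals its mean, the precision-weighted average.
Prior precision 1/σ₀² = 1/9; data precision n/σ² = 21/3 = 7.
θ̂ = ((1/9)·(-6) + 7·(-9.14)) / (1/9 + 7) = (-9697/150)/(64/9) = -9.0909375 ≈ -9.091.

θ̂_MAP = -9.091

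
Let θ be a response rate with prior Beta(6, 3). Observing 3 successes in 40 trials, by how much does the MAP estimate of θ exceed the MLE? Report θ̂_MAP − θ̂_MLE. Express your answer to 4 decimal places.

MAP − MLE = 0.0952

Posterior is Beta(9, 40); MAP = (9−1)/(49−2) = 8/47 ≈ 0.17021.
MLE ignores the prior: θ̂_MLE = k/n = 3/40 ≈ 0.07500.
Difference = 8/47 − 3/40 = 179/1880 ≈ 0.0952.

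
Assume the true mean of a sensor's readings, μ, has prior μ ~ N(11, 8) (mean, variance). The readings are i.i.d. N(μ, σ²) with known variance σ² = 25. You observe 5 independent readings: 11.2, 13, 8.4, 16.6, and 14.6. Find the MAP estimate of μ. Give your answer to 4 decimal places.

n = 5; x̄ = (11.2 + 13 + 8.4 + 16.6 + 14.6)/5 = 63.8/5 = 12.76.
For a Normal prior and Normal likelihood with known variance, the posterior is Normal; its mode equals its mean, the precision-weighted average.
Prior precision 1/σ₀² = 1/8 = 0.125; data precision n/σ² = 5/25 = 0.2.
μ̂ = (0.125·11 + 0.2·12.76) / (0.125 + 0.2) = 3.927/0.325 = 3927/325 ≈ 12.0831.

μ̂_MAP = 12.0831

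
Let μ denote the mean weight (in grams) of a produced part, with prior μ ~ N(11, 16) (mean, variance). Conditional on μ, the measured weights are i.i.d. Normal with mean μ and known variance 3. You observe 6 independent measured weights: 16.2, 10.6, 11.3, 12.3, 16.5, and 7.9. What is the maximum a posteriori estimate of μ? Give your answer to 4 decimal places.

n = 6; x̄ = (16.2 + 10.6 + 11.3 + 12.3 + 16.5 + 7.9)/6 = 74.8/6 = 187/15 ≈ 12.4667.
For a Normal prior and Normal likelihood with known variance, the posterior is Normal; its mode equals its mean, the precision-weighted average.
Prior precision 1/σ₀² = 1/16 = 0.0625; data precision n/σ² = 6/3 = 2.
μ̂ = (0.0625·11 + 2·(187/15)) / (0.0625 + 2) = (6149/240)/2.0625 = 559/45 ≈ 12.4222.

μ̂_MAP = 12.4222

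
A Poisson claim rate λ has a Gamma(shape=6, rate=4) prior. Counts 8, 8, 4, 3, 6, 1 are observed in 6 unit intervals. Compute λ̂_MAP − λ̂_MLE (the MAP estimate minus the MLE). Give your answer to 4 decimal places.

MAP − MLE = -1.5000

Σxᵢ = 30. Posterior is Gamma(36, 10); MAP = (36−1)/10 = 35/10 ≈ 3.50000.
MLE = x̄ = 30/6 ≈ 5.00000.
Difference = 35/10 − 30/6 = -3/2 ≈ -1.5000.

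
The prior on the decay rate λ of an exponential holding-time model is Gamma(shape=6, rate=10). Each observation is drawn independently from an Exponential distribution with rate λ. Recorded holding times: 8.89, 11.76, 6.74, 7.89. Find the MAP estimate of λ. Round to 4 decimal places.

λ̂_MAP = 0.1988

The Exponential(rate=λ) likelihood is ∝ λ^n e^(−λΣtᵢ). Here n = 4 and Σtᵢ = 8.89 + 11.76 + 6.74 + 7.89 = 35.28.
Posterior ∝ λ^5e^(−10λ) · λ^4e^(−35.28λ) = λ^9e^(−45.28λ), i.e. Gamma(10, 45.28).
Mode = (a−1)/b = 9/45.28 ≈ 0.1988.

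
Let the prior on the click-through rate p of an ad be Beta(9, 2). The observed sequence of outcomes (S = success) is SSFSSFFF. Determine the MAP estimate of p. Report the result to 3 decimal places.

p̂_MAP = 0.706

Prior: Beta(9, 2).
Data: 4 successes in 8 trials (from the sequence). The binomial likelihood contributes p^4(1−p)^4, so the posterior is Beta(9+4, 2+4) = Beta(13, 6).
For Beta(a, b) with a, b > 1 the mode is (a−1)/(a+b−2) = 12/17 ≈ 0.706.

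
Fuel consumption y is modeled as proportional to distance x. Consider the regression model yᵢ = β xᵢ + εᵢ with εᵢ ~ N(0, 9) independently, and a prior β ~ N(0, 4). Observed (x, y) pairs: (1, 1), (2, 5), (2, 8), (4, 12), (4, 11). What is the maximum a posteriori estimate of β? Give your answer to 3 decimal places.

log p(β | y) = −Σ(yᵢ − βxᵢ)²/(2·9) − β²/(2·4) + const.
Setting the derivative to zero: Σxᵢ(yᵢ − βxᵢ)/9 − β/4 = 0, so β = Σxᵢyᵢ / (Σxᵢ² + σ²/τ²).
Σxᵢyᵢ = 1·1 + 2·5 + 2·8 + 4·12 + 4·11 = 119; Σxᵢ² = 41; σ²/τ² = 2.25.
β̂_MAP = 119 / (41 + 2.25) = 119/43.25 ≈ 2.751.

β̂_MAP = 2.751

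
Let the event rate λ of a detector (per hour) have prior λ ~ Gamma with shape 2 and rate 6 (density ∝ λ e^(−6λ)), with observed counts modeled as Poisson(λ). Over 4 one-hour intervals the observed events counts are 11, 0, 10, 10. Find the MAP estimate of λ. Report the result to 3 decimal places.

Σxᵢ = 11+0+10+10 = 31, with n = 4.
Posterior ∝ λe^(−6λ) · λ^31e^(−4λ) = λ^32e^(−10λ), i.e. Gamma(shape=33, rate=10).
The mode of a Gamma(a, b) with a ≥ 1 (shape–rate) is (a−1)/b = 32/10 ≈ 3.200.

λ̂_MAP = 3.200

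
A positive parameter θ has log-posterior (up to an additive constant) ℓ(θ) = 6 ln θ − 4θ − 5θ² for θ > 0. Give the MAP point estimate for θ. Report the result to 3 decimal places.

ℓ'(θ) = 6/θ − 4 − 10θ. Setting this to zero and multiplying by θ: 10θ² + 4θ − 6 = 0.
θ = (−4 + √(4² + 4·10·6)) / (2·10) = (−4 + √256) / 20 = (−4 + 16)/20 = 3/5.
ℓ''(θ) = −6/θ² − 10 < 0, confirming a maximum.

θ̂_MAP = 0.600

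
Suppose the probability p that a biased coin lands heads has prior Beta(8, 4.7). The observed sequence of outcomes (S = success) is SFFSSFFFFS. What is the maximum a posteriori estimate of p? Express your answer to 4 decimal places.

Prior: Beta(8, 4.7).
Data: 4 successes in 10 trials (from the sequence). The binomial likelihood contributes p^4(1−p)^6, so the posterior is Beta(8+4, 4.7+6) = Beta(12, 10.7).
For Beta(a, b) with a, b > 1 the mode is (a−1)/(a+b−2) = 11/20.7 ≈ 0.5314.

p̂_MAP = 0.5314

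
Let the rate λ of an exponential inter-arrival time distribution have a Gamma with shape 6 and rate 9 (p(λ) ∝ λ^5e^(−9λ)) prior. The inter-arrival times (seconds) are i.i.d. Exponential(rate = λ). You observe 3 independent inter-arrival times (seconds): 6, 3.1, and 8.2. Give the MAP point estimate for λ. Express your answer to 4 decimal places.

The Exponential(rate=λ) likelihood is ∝ λ^n e^(−λΣtᵢ). Here n = 3 and Σtᵢ = 6 + 3.1 + 8.2 = 17.3.
Posterior ∝ λ^5e^(−9λ) · λ^3e^(−17.3λ) = λ^8e^(−26.3λ), i.e. Gamma(9, 26.3).
Mode = (a−1)/b = 8/26.3 ≈ 0.3042.

λ̂_MAP = 0.3042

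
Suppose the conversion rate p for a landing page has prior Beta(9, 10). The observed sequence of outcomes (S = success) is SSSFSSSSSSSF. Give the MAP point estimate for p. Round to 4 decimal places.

p̂_MAP = 0.6207

Prior: Beta(9, 10).
Data: 10 successes in 12 trials (from the sequence). The binomial likelihood contributes p^10(1−p)^2, so the posterior is Beta(9+10, 10+2) = Beta(19, 12).
For Beta(a, b) with a, b > 1 the mode is (a−1)/(a+b−2) = 18/29 ≈ 0.6207.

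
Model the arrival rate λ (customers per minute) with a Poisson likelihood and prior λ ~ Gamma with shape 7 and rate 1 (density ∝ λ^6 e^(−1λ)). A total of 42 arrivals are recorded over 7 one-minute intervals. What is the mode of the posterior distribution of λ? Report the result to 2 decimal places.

λ̂_MAP = 6.00

Σxᵢ = 42, n = 7.
Posterior ∝ λ^6e^(−1λ) · λ^42e^(−7λ) = λ^48e^(−8λ), i.e. Gamma(shape=49, rate=8).
The mode of a Gamma(a, b) with a ≥ 1 (shape–rate) is (a−1)/b = 48/8 ≈ 6.00.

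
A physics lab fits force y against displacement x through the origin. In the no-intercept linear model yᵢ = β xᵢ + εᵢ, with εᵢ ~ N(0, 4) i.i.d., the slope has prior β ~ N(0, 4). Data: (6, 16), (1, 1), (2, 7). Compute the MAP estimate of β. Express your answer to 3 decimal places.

β̂_MAP = 2.643

log p(β | y) = −Σ(yᵢ − βxᵢ)²/(2·4) − β²/(2·4) + const.
Setting the derivative to zero: Σxᵢ(yᵢ − βxᵢ)/4 − β/4 = 0, so β = Σxᵢyᵢ / (Σxᵢ² + σ²/τ²).
Σxᵢyᵢ = 6·16 + 1·1 + 2·7 = 111; Σxᵢ² = 41; σ²/τ² = 1.
β̂_MAP = 111 / (41 + 1) = 111/42 ≈ 2.643.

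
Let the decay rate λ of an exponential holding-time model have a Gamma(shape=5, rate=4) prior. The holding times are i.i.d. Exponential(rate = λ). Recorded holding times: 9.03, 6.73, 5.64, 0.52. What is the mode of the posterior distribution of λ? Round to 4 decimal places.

λ̂_MAP = 0.3086

The Exponential(rate=λ) likelihood is ∝ λ^n e^(−λΣtᵢ). Here n = 4 and Σtᵢ = 9.03 + 6.73 + 5.64 + 0.52 = 21.92.
Posterior ∝ λ^4e^(−4λ) · λ^4e^(−21.92λ) = λ^8e^(−25.92λ), i.e. Gamma(9, 25.92).
Mode = (a−1)/b = 8/25.92 ≈ 0.3086.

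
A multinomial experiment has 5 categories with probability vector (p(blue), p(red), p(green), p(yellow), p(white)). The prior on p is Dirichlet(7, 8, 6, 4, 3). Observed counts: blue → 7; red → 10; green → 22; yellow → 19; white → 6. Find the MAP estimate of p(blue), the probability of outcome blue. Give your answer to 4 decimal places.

MAP estimate of p(blue) = 0.1494

The posterior is Dirichlet(αᵢ + nᵢ) = Dirichlet(14, 18, 28, 23, 9).
For a Dirichlet(a₁,…,a_K) with all aᵢ > 1, the mode has j-th component (aⱼ − 1)/(Σaᵢ − K).
Here Σaᵢ = 92 and K = 5, so p(blue) = (14 − 1)/(92 − 5) = 13/87 ≈ 0.1494.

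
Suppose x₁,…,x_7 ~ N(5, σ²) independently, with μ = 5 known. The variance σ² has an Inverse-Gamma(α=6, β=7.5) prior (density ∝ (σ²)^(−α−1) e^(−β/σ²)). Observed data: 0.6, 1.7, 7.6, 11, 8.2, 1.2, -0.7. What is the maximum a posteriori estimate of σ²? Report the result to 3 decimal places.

σ̂²_MAP = 6.913

Sum of squared deviations about the known mean: SS = (0.6−5)² + (1.7−5)² + (7.6−5)² + (11−5)² + (8.2−5)² + (1.2−5)² + (-0.7−5)² = 130.18.
The Normal likelihood contributes (σ²)^(−n/2) exp(−SS/(2σ²)), so the posterior is Inverse-Gamma(α + n/2, β + SS/2) = Inverse-Gamma(9.5, 72.59).
The mode of Inverse-Gamma(a, b) is b/(a+1) = 72.59/10.5 ≈ 6.913.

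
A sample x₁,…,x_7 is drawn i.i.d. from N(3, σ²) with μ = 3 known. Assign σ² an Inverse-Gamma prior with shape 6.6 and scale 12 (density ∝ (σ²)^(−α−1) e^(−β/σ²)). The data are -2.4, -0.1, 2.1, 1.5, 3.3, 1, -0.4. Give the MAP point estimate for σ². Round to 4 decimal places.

Sum of squared deviations about the known mean: SS = (-2.4−3)² + (-0.1−3)² + (2.1−3)² + (1.5−3)² + (3.3−3)² + (1−3)² + (-0.4−3)² = 57.48.
The Normal likelihood contributes (σ²)^(−n/2) exp(−SS/(2σ²)), so the posterior is Inverse-Gamma(α + n/2, β + SS/2) = Inverse-Gamma(10.1, 40.74).
The mode of Inverse-Gamma(a, b) is b/(a+1) = 40.74/11.1 ≈ 3.6703.

σ̂²_MAP = 3.6703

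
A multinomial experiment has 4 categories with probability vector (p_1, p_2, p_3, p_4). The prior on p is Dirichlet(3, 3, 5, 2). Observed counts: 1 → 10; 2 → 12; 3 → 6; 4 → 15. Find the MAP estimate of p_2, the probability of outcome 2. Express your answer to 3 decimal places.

The posterior is Dirichlet(αᵢ + nᵢ) = Dirichlet(13, 15, 11, 17).
For a Dirichlet(a₁,…,a_K) with all aᵢ > 1, the mode has j-th component (aⱼ − 1)/(Σaᵢ − K).
Here Σaᵢ = 56 and K = 4, so p_2 = (15 − 1)/(56 − 4) = 14/52 ≈ 0.269.

MAP estimate: 0.269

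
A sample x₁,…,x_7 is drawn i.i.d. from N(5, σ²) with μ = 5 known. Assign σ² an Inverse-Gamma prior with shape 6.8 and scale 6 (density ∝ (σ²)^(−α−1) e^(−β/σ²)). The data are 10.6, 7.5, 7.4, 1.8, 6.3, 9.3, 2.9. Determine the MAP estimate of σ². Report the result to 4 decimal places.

σ̂²_MAP = 3.9912

Sum of squared deviations about the known mean: SS = (10.6−5)² + (7.5−5)² + (7.4−5)² + (1.8−5)² + (6.3−5)² + (9.3−5)² + (2.9−5)² = 78.2.
The Normal likelihood contributes (σ²)^(−n/2) exp(−SS/(2σ²)), so the posterior is Inverse-Gamma(α + n/2, β + SS/2) = Inverse-Gamma(10.3, 45.1).
The mode of Inverse-Gamma(a, b) is b/(a+1) = 45.1/11.3 ≈ 3.9912.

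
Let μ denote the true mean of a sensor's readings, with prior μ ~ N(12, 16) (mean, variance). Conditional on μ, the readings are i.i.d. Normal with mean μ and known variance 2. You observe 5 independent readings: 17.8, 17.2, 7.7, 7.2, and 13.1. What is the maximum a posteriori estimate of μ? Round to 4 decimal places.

μ̂_MAP = 12.5854

n = 5; x̄ = (17.8 + 17.2 + 7.7 + 7.2 + 13.1)/5 = 63/5 = 12.6.
For a Normal prior and Normal likelihood with known variance, the posterior is Normal; its mode equals its mean, the precision-weighted average.
Prior precision 1/σ₀² = 1/16 = 0.0625; data precision n/σ² = 5/2 = 2.5.
μ̂ = (0.0625·12 + 2.5·12.6) / (0.0625 + 2.5) = 32.25/2.5625 = 516/41 ≈ 12.5854.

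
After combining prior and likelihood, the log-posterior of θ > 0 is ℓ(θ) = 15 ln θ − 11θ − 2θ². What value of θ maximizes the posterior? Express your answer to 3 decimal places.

ℓ'(θ) = 15/θ − 11 − 4θ. Setting this to zero and multiplying by θ: 4θ² + 11θ − 15 = 0.
θ = (−11 + √(11² + 4·4·15)) / (2·4) = (−11 + √361) / 8 = (−11 + 19)/8 = 1.
ℓ''(θ) = −15/θ² − 4 < 0, confirming a maximum.

θ̂_MAP = 1.000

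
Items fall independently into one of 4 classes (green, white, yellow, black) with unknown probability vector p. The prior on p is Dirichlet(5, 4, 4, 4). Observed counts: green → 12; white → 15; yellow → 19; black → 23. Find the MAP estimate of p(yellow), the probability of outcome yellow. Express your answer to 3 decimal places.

The posterior is Dirichlet(αᵢ + nᵢ) = Dirichlet(17, 19, 23, 27).
For a Dirichlet(a₁,…,a_K) with all aᵢ > 1, the mode has j-th component (aⱼ − 1)/(Σaᵢ − K).
Here Σaᵢ = 86 and K = 4, so p(yellow) = (23 − 1)/(86 − 4) = 22/82 ≈ 0.268.

MAP estimate of p(yellow) = 0.268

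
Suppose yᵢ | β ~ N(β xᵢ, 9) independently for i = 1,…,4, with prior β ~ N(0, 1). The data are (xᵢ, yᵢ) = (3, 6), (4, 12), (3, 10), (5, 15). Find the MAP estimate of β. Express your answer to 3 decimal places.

β̂_MAP = 2.515

log p(β | y) = −Σ(yᵢ − βxᵢ)²/(2·9) − β²/(2·1) + const.
Setting the derivative to zero: Σxᵢ(yᵢ − βxᵢ)/9 − β/1 = 0, so β = Σxᵢyᵢ / (Σxᵢ² + σ²/τ²).
Σxᵢyᵢ = 3·6 + 4·12 + 3·10 + 5·15 = 171; Σxᵢ² = 59; σ²/τ² = 9.
β̂_MAP = 171 / (59 + 9) = 171/68 ≈ 2.515.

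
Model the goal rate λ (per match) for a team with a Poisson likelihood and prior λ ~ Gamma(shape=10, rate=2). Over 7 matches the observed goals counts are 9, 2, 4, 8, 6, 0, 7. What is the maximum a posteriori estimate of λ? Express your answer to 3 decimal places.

Σxᵢ = 9+2+4+8+6+0+7 = 36, with n = 7.
Posterior ∝ λ^9e^(−2λ) · λ^36e^(−7λ) = λ^45e^(−9λ), i.e. Gamma(shape=46, rate=9).
The mode of a Gamma(a, b) with a ≥ 1 (shape–rate) is (a−1)/b = 45/9 ≈ 5.000.

λ̂_MAP = 5.000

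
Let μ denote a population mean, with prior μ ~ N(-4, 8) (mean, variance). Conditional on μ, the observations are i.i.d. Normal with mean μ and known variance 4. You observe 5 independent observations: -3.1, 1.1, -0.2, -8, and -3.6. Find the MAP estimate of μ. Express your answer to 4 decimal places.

n = 5; x̄ = ((-3.1) + 1.1 + (-0.2) + (-8) + (-3.6))/5 = -13.8/5 = -2.76.
For a Normal prior and Normal likelihood with known variance, the posterior is Normal; its mode equals its mean, the precision-weighted average.
Prior precision 1/σ₀² = 1/8 = 0.125; data precision n/σ² = 5/4 = 1.25.
μ̂ = (0.125·(-4) + 1.25·(-2.76)) / (0.125 + 1.25) = (-3.95)/1.375 = -158/55 ≈ -2.8727.

μ̂_MAP = -2.8727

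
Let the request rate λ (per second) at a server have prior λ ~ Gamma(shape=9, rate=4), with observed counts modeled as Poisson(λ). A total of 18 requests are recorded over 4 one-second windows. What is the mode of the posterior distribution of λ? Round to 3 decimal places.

λ̂_MAP = 3.250

Σxᵢ = 18, n = 4.
Posterior ∝ λ^8e^(−4λ) · λ^18e^(−4λ) = λ^26e^(−8λ), i.e. Gamma(shape=27, rate=8).
The mode of a Gamma(a, b) with a ≥ 1 (shape–rate) is (a−1)/b = 26/8 ≈ 3.250.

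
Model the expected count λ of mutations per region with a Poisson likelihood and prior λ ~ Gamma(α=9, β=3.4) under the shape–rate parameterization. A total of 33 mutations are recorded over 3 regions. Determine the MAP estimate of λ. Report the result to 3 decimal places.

Σxᵢ = 33, n = 3.
Posterior ∝ λ^8e^(−3.4λ) · λ^33e^(−3λ) = λ^41e^(−6.4λ), i.e. Gamma(shape=42, rate=6.4).
The mode of a Gamma(a, b) with a ≥ 1 (shape–rate) is (a−1)/b = 41/6.4 ≈ 6.406.

λ̂_MAP = 6.406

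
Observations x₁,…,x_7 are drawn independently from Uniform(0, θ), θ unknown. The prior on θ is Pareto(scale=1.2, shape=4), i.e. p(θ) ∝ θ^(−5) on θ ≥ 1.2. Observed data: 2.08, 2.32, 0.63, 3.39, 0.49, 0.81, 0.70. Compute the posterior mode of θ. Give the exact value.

θ̂_MAP = 3.39

The Uniform(0, θ) likelihood is θ^(−n) for θ ≥ max(xᵢ), zero otherwise. Here max(xᵢ) = 3.39.
Posterior ∝ θ^(−5) · θ^(−7) = θ^(−12) on θ ≥ max(1.2, 3.39) = 3.39.
This density is strictly decreasing in θ, so the posterior mode lies at the lower boundary of the support.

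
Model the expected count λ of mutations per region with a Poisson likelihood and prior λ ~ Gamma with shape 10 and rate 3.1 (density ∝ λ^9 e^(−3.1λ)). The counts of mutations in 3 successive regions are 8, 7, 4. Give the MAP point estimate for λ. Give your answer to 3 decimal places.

λ̂_MAP = 4.590

Σxᵢ = 8+7+4 = 19, with n = 3.
Posterior ∝ λ^9e^(−3.1λ) · λ^19e^(−3λ) = λ^28e^(−6.1λ), i.e. Gamma(shape=29, rate=6.1).
The mode of a Gamma(a, b) with a ≥ 1 (shape–rate) is (a−1)/b = 28/6.1 ≈ 4.590.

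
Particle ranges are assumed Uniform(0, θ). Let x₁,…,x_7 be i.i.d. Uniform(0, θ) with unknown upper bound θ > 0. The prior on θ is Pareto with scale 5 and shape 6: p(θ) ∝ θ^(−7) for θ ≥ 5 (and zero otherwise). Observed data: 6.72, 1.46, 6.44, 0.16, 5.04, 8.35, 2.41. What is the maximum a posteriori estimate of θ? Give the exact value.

The Uniform(0, θ) likelihood is θ^(−n) for θ ≥ max(xᵢ), zero otherwise. Here max(xᵢ) = 8.35.
Posterior ∝ θ^(−7) · θ^(−7) = θ^(−14) on θ ≥ max(5, 8.35) = 8.35.
This density is strictly decreasing in θ, so the posterior mode lies at the lower boundary of the support.

θ̂_MAP = 8.35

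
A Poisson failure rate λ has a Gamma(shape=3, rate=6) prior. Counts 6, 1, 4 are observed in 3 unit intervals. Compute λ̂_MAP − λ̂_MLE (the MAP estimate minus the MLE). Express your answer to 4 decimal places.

Σxᵢ = 11. Posterior is Gamma(14, 9); MAP = (14−1)/9 = 13/9 ≈ 1.44444.
MLE = x̄ = 11/3 ≈ 3.66667.
Difference = 13/9 − 11/3 = -20/9 ≈ -2.2222.

MAP − MLE = -2.2222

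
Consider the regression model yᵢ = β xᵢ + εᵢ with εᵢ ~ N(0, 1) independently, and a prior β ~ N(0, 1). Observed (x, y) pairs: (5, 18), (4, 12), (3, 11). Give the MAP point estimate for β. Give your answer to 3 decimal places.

log p(β | y) = −Σ(yᵢ − βxᵢ)²/(2·1) − β²/(2·1) + const.
Setting the derivative to zero: Σxᵢ(yᵢ − βxᵢ)/1 − β/1 = 0, so β = Σxᵢyᵢ / (Σxᵢ² + σ²/τ²).
Σxᵢyᵢ = 5·18 + 4·12 + 3·11 = 171; Σxᵢ² = 50; σ²/τ² = 1.
β̂_MAP = 171 / (50 + 1) = 171/51 ≈ 3.353.

β̂_MAP = 3.353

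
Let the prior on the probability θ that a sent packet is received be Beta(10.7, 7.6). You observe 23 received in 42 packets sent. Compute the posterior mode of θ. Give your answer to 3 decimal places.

Prior: Beta(10.7, 7.6).
Data: 23 successes in 42 trials. The binomial likelihood contributes θ^23(1−θ)^19, so the posterior is Beta(10.7+23, 7.6+19) = Beta(33.7, 26.6).
For Beta(a, b) with a, b > 1 the mode is (a−1)/(a+b−2) = 32.7/58.3 ≈ 0.561.

θ̂_MAP = 0.561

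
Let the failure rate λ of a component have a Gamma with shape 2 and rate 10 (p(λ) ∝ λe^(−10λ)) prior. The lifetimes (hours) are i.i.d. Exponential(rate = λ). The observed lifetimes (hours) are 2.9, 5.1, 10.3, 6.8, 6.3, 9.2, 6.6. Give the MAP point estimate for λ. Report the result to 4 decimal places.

The Exponential(rate=λ) likelihood is ∝ λ^n e^(−λΣtᵢ). Here n = 7 and Σtᵢ = 2.9 + 5.1 + 10.3 + 6.8 + 6.3 + 9.2 + 6.6 = 47.2.
Posterior ∝ λe^(−10λ) · λ^7e^(−47.2λ) = λ^8e^(−57.2λ), i.e. Gamma(9, 57.2).
Mode = (a−1)/b = 8/57.2 ≈ 0.1399.

λ̂_MAP = 0.1399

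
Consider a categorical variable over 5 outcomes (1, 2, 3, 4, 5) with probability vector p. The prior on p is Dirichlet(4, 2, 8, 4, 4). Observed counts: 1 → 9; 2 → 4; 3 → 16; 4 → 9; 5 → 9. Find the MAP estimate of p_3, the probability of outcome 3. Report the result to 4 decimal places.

MAP estimate: 0.3594

The posterior is Dirichlet(αᵢ + nᵢ) = Dirichlet(13, 6, 24, 13, 13).
For a Dirichlet(a₁,…,a_K) with all aᵢ > 1, the mode has j-th component (aⱼ − 1)/(Σaᵢ − K).
Here Σaᵢ = 69 and K = 5, so p_3 = (24 − 1)/(69 − 5) = 23/64 ≈ 0.3594.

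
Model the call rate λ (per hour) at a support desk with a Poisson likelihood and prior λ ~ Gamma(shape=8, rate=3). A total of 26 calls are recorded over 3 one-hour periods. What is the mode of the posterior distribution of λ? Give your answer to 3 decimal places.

Σxᵢ = 26, n = 3.
Posterior ∝ λ^7e^(−3λ) · λ^26e^(−3λ) = λ^33e^(−6λ), i.e. Gamma(shape=34, rate=6).
The mode of a Gamma(a, b) with a ≥ 1 (shape–rate) is (a−1)/b = 33/6 ≈ 5.500.

λ̂_MAP = 5.500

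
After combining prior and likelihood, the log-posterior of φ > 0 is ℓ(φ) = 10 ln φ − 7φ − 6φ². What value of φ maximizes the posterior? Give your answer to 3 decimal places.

ℓ'(φ) = 10/φ − 7 − 12φ. Setting this to zero and multiplying by φ: 12φ² + 7φ − 10 = 0.
φ = (−7 + √(7² + 4·12·10)) / (2·12) = (−7 + √529) / 24 = (−7 + 23)/24 = 2/3.
ℓ''(φ) = −10/φ² − 12 < 0, confirming a maximum.

φ̂_MAP = 0.667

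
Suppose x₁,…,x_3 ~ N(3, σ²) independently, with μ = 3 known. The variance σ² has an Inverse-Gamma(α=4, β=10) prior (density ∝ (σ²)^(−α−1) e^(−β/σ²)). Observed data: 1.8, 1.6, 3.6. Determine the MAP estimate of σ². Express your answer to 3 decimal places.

σ̂²_MAP = 1.828

Sum of squared deviations about the known mean: SS = (1.8−3)² + (1.6−3)² + (3.6−3)² = 3.76.
The Normal likelihood contributes (σ²)^(−n/2) exp(−SS/(2σ²)), so the posterior is Inverse-Gamma(α + n/2, β + SS/2) = Inverse-Gamma(5.5, 11.88).
The mode of Inverse-Gamma(a, b) is b/(a+1) = 11.88/6.5 ≈ 1.828.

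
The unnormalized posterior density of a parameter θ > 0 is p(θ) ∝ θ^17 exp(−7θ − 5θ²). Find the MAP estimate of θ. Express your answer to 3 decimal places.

ℓ'(θ) = 17/θ − 7 − 10θ. Setting this to zero and multiplying by θ: 10θ² + 7θ − 17 = 0.
θ = (−7 + √(7² + 4·10·17)) / (2·10) = (−7 + √729) / 20 = (−7 + 27)/20 = 1.
ℓ''(θ) = −17/θ² − 10 < 0, confirming a maximum.

θ̂_MAP = 1.000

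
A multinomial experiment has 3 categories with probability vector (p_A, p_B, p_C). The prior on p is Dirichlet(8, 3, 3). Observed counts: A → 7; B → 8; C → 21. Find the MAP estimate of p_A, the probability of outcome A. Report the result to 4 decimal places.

MAP estimate of p_A = 0.2979

The posterior is Dirichlet(αᵢ + nᵢ) = Dirichlet(15, 11, 24).
For a Dirichlet(a₁,…,a_K) with all aᵢ > 1, the mode has j-th component (aⱼ − 1)/(Σaᵢ − K).
Here Σaᵢ = 50 and K = 3, so p_A = (15 − 1)/(50 − 3) = 14/47 ≈ 0.2979.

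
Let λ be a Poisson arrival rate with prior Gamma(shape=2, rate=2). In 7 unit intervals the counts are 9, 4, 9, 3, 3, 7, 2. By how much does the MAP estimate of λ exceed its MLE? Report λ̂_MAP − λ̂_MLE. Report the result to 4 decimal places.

Σxᵢ = 37. Posterior is Gamma(39, 9); MAP = (39−1)/9 = 38/9 ≈ 4.22222.
MLE = x̄ = 37/7 ≈ 5.28571.
Difference = 38/9 − 37/7 = -67/63 ≈ -1.0635.

MAP − MLE = -1.0635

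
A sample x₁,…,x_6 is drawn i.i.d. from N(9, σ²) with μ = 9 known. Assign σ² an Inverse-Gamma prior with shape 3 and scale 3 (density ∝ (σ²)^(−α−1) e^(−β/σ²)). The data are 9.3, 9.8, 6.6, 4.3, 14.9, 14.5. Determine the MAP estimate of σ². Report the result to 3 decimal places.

Sum of squared deviations about the known mean: SS = (9.3−9)² + (9.8−9)² + (6.6−9)² + (4.3−9)² + (14.9−9)² + (14.5−9)² = 93.64.
The Normal likelihood contributes (σ²)^(−n/2) exp(−SS/(2σ²)), so the posterior is Inverse-Gamma(α + n/2, β + SS/2) = Inverse-Gamma(6, 49.82).
The mode of Inverse-Gamma(a, b) is b/(a+1) = 49.82/7 ≈ 7.117.

σ̂²_MAP = 7.117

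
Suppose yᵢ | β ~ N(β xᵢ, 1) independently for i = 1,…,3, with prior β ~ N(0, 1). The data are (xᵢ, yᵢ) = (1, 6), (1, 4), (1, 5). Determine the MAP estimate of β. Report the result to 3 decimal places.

β̂_MAP = 3.750

log p(β | y) = −Σ(yᵢ − βxᵢ)²/(2·1) − β²/(2·1) + const.
Setting the derivative to zero: Σxᵢ(yᵢ − βxᵢ)/1 − β/1 = 0, so β = Σxᵢyᵢ / (Σxᵢ² + σ²/τ²).
Σxᵢyᵢ = 1·6 + 1·4 + 1·5 = 15; Σxᵢ² = 3; σ²/τ² = 1.
β̂_MAP = 15 / (3 + 1) = 15/4 ≈ 3.750.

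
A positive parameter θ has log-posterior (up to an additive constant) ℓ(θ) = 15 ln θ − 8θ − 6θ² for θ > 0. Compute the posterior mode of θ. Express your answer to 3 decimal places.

ℓ'(θ) = 15/θ − 8 − 12θ. Setting this to zero and multiplying by θ: 12θ² + 8θ − 15 = 0.
θ = (−8 + √(8² + 4·12·15)) / (2·12) = (−8 + √784) / 24 = (−8 + 28)/24 = 5/6.
ℓ''(θ) = −15/θ² − 12 < 0, confirming a maximum.

θ̂_MAP = 0.833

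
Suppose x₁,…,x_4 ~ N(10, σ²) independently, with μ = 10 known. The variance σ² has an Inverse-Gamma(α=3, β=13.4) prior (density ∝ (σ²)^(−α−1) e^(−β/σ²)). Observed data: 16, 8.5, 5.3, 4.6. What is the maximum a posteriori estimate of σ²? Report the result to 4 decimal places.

Sum of squared deviations about the known mean: SS = (16−10)² + (8.5−10)² + (5.3−10)² + (4.6−10)² = 89.5.
The Normal likelihood contributes (σ²)^(−n/2) exp(−SS/(2σ²)), so the posterior is Inverse-Gamma(α + n/2, β + SS/2) = Inverse-Gamma(5, 58.15).
The mode of Inverse-Gamma(a, b) is b/(a+1) = 58.15/6 ≈ 9.6917.

σ̂²_MAP = 9.6917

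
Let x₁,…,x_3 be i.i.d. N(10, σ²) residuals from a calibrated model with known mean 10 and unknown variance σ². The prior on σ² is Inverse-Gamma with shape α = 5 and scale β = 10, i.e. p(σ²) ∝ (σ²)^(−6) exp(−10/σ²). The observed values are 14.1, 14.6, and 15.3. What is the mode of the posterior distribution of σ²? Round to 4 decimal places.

σ̂²_MAP = 5.7373

Sum of squared deviations about the known mean: SS = (14.1−10)² + (14.6−10)² + (15.3−10)² = 66.06.
The Normal likelihood contributes (σ²)^(−n/2) exp(−SS/(2σ²)), so the posterior is Inverse-Gamma(α + n/2, β + SS/2) = Inverse-Gamma(6.5, 43.03).
The mode of Inverse-Gamma(a, b) is b/(a+1) = 43.03/7.5 ≈ 5.7373.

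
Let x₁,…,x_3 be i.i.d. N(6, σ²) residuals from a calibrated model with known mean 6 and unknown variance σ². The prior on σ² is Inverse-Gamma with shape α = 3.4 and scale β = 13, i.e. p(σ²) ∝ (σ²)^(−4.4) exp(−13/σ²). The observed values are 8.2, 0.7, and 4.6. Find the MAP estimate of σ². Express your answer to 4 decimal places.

σ̂²_MAP = 5.1602

Sum of squared deviations about the known mean: SS = (8.2−6)² + (0.7−6)² + (4.6−6)² = 34.89.
The Normal likelihood contributes (σ²)^(−n/2) exp(−SS/(2σ²)), so the posterior is Inverse-Gamma(α + n/2, β + SS/2) = Inverse-Gamma(4.9, 30.445).
The mode of Inverse-Gamma(a, b) is b/(a+1) = 30.445/5.9 ≈ 5.1602.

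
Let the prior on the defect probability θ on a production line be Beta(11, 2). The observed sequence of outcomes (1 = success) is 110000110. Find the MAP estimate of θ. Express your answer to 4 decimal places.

Prior: Beta(11, 2).
Data: 4 successes in 9 trials (from the sequence). The binomial likelihood contributes θ^4(1−θ)^5, so the posterior is Beta(11+4, 2+5) = Beta(15, 7).
For Beta(a, b) with a, b > 1 the mode is (a−1)/(a+b−2) = 14/20 ≈ 0.7000.

θ̂_MAP = 0.7000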